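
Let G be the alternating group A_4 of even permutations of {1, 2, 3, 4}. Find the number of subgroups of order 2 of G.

3

|G| = 12 and 2 | 12, so subgroups of order 2 are possible by Lagrange.
The subgroups of order 2 are: {e, (1 2)(3 4)}; {e, (1 3)(2 4)}; {e, (1 4)(2 3)}.
So G has 3 subgroups of order 2.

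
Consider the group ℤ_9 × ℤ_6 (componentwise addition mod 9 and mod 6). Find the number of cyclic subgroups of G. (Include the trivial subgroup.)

A cyclic subgroup of order d is generated by each of its φ(d) elements of order d, so the cyclic subgroups of order d number (#elements of order d)/φ(d).
Cyclic subgroups by order — order 1: 1; order 2: 1; order 3: 4; order 6: 4; order 9: 3; order 18: 3.
Total: 16.

16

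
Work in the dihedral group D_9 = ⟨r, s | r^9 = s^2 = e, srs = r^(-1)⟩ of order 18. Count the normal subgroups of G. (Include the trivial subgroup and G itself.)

4

G has 16 subgroups. Checking conjugation-invariance by order — order 1: 1/1 normal; order 2: 0/9 normal; order 3: 1/1 normal; order 6: 0/3 normal; order 9: 1/1 normal; order 18: 1/1 normal.
Total normal subgroups: 4.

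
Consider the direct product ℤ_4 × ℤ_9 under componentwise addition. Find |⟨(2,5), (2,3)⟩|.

18

|⟨(2,5)⟩| = 18 and |⟨(2,3)⟩| = 6, so |H| is a multiple of lcm(18, 6) = 18 and divides |G| = 36.
Closing under the operation: H = {(0,0), (0,1), (0,2), (0,3), (0,4), (0,5), (0,6), (0,7), (0,8), (2,0), (2,1), (2,2), (2,3), (2,4), (2,5), (2,6), (2,7), (2,8)}, so |H| = 18.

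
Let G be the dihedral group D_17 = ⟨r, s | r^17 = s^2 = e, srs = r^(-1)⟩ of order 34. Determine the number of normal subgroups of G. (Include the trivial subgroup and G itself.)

3

G has 20 subgroups. Checking conjugation-invariance by order — order 1: 1/1 normal; order 2: 0/17 normal; order 17: 1/1 normal; order 34: 1/1 normal.
Total normal subgroups: 3.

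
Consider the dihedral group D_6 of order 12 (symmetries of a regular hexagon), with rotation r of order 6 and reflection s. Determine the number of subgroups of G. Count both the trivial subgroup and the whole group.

|G| = 12, so by Lagrange every subgroup order divides 12. Divisors: 1, 2, 3, 4, 6, 12.
Subgroups by order — order 1: 1; order 2: 7; order 3: 1; order 4: 3; order 6: 3; order 12: 1.
Total: 1 + 7 + 1 + 3 + 3 + 1 = 16.

16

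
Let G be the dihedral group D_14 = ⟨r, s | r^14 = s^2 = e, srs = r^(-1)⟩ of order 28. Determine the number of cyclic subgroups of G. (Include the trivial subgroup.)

18

Group the elements of G by the cyclic subgroup they generate; each cyclic subgroup of order d accounts for φ(d) elements.
Cyclic subgroups by order — order 1: 1; order 2: 15; order 7: 1; order 14: 1.
Total: 18.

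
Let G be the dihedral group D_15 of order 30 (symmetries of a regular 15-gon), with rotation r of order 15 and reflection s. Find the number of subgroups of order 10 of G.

|G| = 30 and 10 | 30, so subgroups of order 10 are possible by Lagrange.
The subgroups of order 10 are: {e, r^3, r^6, r^9, r^12, rs, r^4s, r^7s, r^10s, r^13s}; {e, r^3, r^6, r^9, r^12, r^2s, r^5s, r^8s, r^11s, r^14s}; {e, r^3, r^6, r^9, r^12, s, r^3s, r^6s, r^9s, r^12s}.
So G has 3 subgroups of order 10.

3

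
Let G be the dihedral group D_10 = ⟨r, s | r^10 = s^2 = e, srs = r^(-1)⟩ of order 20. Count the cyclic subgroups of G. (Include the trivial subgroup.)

14

Each element a generates a cyclic subgroup ⟨a⟩; distinct elements may generate the same one (a cyclic group of order d has φ(d) generators).
Cyclic subgroups by order — order 1: 1; order 2: 11; order 5: 1; order 10: 1.
Total: 14.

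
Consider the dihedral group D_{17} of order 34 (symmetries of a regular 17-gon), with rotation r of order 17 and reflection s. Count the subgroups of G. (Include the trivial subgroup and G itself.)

|G| = 34, so by Lagrange every subgroup order divides 34. Divisors: 1, 2, 17, 34.
Subgroups by order — order 1: 1; order 2: 17; order 17: 1; order 34: 1.
Total: 1 + 17 + 1 + 1 = 20.

20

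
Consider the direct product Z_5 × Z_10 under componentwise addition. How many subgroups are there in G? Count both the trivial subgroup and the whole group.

|G| = 50, so by Lagrange every subgroup order divides 50. Divisors: 1, 2, 5, 10, 25, 50.
Subgroups by order — order 1: 1; order 2: 1; order 5: 6; order 10: 6; order 25: 1; order 50: 1.
Total: 1 + 1 + 6 + 6 + 1 + 1 = 16.

16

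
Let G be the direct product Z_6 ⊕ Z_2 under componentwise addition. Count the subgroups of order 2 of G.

3

|G| = 12 and 2 | 12, so subgroups of order 2 are possible by Lagrange.
The subgroups of order 2 are: {(0,0), (0,1)}; {(0,0), (3,0)}; {(0,0), (3,1)}.
So G has 3 subgroups of order 2.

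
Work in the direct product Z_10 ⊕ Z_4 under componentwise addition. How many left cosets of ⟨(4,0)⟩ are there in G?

8

|⟨(4,0)⟩| = 5 and |G| = 40.
By Lagrange, [G : H] = |G|/|H| = 40/5 = 8.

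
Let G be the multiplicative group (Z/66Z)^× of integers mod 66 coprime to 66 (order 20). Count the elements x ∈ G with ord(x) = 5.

The elements of order 5 are: 25, 31, 37, 49.
That's 4.

4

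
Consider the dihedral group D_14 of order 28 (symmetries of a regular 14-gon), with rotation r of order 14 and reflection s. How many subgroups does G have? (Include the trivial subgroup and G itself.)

28

|G| = 28, so by Lagrange every subgroup order divides 28. Divisors: 1, 2, 4, 7, 14, 28.
Subgroups by order — order 1: 1; order 2: 15; order 4: 7; order 7: 1; order 14: 3; order 28: 1.
Total: 1 + 15 + 7 + 1 + 3 + 1 = 28.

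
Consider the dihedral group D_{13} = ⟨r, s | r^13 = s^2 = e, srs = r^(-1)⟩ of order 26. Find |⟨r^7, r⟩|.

13

|⟨r^7⟩| = 13 and |⟨r⟩| = 13, so |H| is a multiple of lcm(13, 13) = 13 and divides |G| = 26.
Closing under the operation: H = {e, r, r^2, r^3, r^4, r^5, r^6, r^7, r^8, r^9, r^10, r^11, r^12}, so |H| = 13.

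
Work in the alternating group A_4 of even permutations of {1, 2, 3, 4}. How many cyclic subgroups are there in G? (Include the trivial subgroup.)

Group the elements of G by the cyclic subgroup they generate; each cyclic subgroup of order d accounts for φ(d) elements.
Cyclic subgroups by order — order 1: 1; order 2: 3; order 3: 4.
Total: 8.

8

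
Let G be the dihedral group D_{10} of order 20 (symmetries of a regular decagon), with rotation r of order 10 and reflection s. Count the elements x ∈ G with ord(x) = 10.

4

The elements of order 10 are: r, r^3, r^7, r^9.
That's 4.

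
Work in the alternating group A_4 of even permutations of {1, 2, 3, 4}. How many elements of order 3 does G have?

8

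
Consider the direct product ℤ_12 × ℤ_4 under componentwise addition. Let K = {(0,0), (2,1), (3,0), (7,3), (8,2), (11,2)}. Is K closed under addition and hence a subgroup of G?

(11,2) ∈ K but its inverse (1,2) ∉ K, so K is not a subgroup.

No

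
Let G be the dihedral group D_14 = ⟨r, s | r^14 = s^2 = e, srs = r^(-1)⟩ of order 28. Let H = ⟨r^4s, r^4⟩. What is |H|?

14

|⟨r^4s⟩| = 2 and |⟨r^4⟩| = 7, so |H| is a multiple of lcm(2, 7) = 14 and divides |G| = 28.
Closing under the operation: H = {e, r^2, r^4, r^6, r^8, r^10, r^12, s, r^2s, r^4s, r^6s, r^8s, r^10s, r^12s}, so |H| = 14.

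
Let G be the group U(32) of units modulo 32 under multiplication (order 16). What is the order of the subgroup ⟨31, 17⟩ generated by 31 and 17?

|⟨31⟩| = 2 and |⟨17⟩| = 2, so |H| is a multiple of lcm(2, 2) = 2 and divides |G| = 16.
Closing under the operation: H = {1, 15, 17, 31}, so |H| = 4.

4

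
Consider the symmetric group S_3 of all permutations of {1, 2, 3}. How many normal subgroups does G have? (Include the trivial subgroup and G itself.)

3

G has 6 subgroups. Checking conjugation-invariance by order — order 1: 1/1 normal; order 2: 0/3 normal; order 3: 1/1 normal; order 6: 1/1 normal.
Total normal subgroups: 3.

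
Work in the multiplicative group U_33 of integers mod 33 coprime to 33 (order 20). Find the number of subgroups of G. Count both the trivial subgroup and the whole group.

|G| = 20, so by Lagrange every subgroup order divides 20. Divisors: 1, 2, 4, 5, 10, 20.
Subgroups by order — order 1: 1; order 2: 3; order 4: 1; order 5: 1; order 10: 3; order 20: 1.
Total: 1 + 3 + 1 + 1 + 3 + 1 = 10.

10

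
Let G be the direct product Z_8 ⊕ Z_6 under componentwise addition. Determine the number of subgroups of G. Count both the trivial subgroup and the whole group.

22

|G| = 48, so by Lagrange every subgroup order divides 48. Divisors: 1, 2, 3, 4, 6, 8, 12, 16, 24, 48.
Subgroups by order — order 1: 1; order 2: 3; order 3: 1; order 4: 3; order 6: 3; order 8: 3; order 12: 3; order 16: 1; order 24: 3; order 48: 1.
Total: 1 + 3 + 1 + 3 + 3 + 3 + 3 + 1 + 3 + 1 = 22.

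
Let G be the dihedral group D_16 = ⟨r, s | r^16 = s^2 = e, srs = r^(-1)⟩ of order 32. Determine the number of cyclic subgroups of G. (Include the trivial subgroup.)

Each element a generates a cyclic subgroup ⟨a⟩; distinct elements may generate the same one (a cyclic group of order d has φ(d) generators).
Cyclic subgroups by order — order 1: 1; order 2: 17; order 4: 1; order 8: 1; order 16: 1.
Total: 21.

21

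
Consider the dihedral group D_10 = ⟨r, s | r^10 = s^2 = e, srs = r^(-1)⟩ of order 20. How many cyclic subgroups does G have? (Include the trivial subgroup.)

Group the elements of G by the cyclic subgroup they generate; each cyclic subgroup of order d accounts for φ(d) elements.
Cyclic subgroups by order — order 1: 1; order 2: 11; order 5: 1; order 10: 1.
Total: 14.

14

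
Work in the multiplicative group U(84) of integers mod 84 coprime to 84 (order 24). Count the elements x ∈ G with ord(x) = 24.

No element of G has order 24 (even though 24 | 24).

0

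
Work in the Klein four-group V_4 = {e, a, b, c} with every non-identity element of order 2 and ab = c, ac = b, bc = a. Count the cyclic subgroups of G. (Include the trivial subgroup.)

4

A cyclic subgroup of order d is generated by each of its φ(d) elements of order d, so the cyclic subgroups of order d number (#elements of order d)/φ(d).
Cyclic subgroups by order — order 1: 1; order 2: 3.
Total: 4.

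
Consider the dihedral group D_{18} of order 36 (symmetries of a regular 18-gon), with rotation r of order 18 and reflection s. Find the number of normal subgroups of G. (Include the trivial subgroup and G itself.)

9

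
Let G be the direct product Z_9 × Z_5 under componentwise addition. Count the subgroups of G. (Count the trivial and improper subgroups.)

6

|G| = 45, so by Lagrange every subgroup order divides 45. Divisors: 1, 3, 5, 9, 15, 45.
Subgroups by order — order 1: 1; order 3: 1; order 5: 1; order 9: 1; order 15: 1; order 45: 1.
Total: 1 + 1 + 1 + 1 + 1 + 1 = 6.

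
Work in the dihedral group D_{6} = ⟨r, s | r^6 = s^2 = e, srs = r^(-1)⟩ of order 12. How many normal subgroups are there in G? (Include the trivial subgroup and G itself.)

7

G has 16 subgroups. Checking conjugation-invariance by order — order 1: 1/1 normal; order 2: 1/7 normal; order 3: 1/1 normal; order 4: 0/3 normal; order 6: 3/3 normal; order 12: 1/1 normal.
Total normal subgroups: 7.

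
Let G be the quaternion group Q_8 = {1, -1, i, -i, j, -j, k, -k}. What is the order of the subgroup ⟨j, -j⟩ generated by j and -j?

4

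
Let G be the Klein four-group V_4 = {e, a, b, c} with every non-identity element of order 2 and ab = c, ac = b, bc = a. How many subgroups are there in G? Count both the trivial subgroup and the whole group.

5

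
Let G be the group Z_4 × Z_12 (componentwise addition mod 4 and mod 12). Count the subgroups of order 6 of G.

3

|G| = 48 and 6 | 48, so subgroups of order 6 are possible by Lagrange.
The subgroups of order 6 are: {(0,0), (0,2), (0,4), (0,6), (0,8), (0,10)}; {(0,0), (0,4), (0,8), (2,0), (2,4), (2,8)}; {(0,0), (0,4), (0,8), (2,2), (2,6), (2,10)}.
So G has 3 subgroups of order 6.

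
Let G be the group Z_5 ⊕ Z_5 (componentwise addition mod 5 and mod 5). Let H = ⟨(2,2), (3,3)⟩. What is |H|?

5

|⟨(2,2)⟩| = 5 and |⟨(3,3)⟩| = 5, so |H| is a multiple of lcm(5, 5) = 5 and divides |G| = 25.
Closing under the operation: H = {(0,0), (1,1), (2,2), (3,3), (4,4)}, so |H| = 5.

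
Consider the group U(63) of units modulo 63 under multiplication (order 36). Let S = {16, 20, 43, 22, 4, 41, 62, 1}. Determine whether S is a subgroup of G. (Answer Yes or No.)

|S| = 8 does not divide |G| = 36, so by Lagrange S is not a subgroup.

No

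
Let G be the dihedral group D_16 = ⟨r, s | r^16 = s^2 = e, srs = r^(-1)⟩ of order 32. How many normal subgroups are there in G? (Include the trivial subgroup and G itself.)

8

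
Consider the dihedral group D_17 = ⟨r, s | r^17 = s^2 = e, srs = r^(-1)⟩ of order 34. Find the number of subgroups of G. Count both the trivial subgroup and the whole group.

|G| = 34, so by Lagrange every subgroup order divides 34. Divisors: 1, 2, 17, 34.
Subgroups by order — order 1: 1; order 2: 17; order 17: 1; order 34: 1.
Total: 1 + 17 + 1 + 1 = 20.

20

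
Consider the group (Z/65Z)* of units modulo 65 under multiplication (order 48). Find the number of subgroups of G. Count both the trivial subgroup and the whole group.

30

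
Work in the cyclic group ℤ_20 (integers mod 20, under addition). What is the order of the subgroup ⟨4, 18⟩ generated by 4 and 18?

|⟨4⟩| = 5 and |⟨18⟩| = 10, so |H| is a multiple of lcm(5, 10) = 10 and divides |G| = 20.
Closing under the operation: H = {0, 2, 4, 6, 8, 10, 12, 14, 16, 18}, so |H| = 10.

10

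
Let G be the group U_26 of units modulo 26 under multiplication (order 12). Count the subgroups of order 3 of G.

|G| = 12 and 3 | 12, so subgroups of order 3 are possible by Lagrange.
The subgroups of order 3 are: {1, 3, 9}.
So G has 1 subgroup of order 3.

1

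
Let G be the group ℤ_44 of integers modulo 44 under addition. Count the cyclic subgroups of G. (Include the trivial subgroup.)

6

A cyclic subgroup of order d is generated by each of its φ(d) elements of order d, so the cyclic subgroups of order d number (#elements of order d)/φ(d).
Cyclic subgroups by order — order 1: 1; order 2: 1; order 4: 1; order 11: 1; order 22: 1; order 44: 1.
Total: 6.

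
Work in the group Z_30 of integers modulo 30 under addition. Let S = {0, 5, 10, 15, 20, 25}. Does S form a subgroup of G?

|S| = 6 divides |G| = 30, consistent with Lagrange.
S contains the identity, every element's inverse is in S, and S is closed under +: it is a subgroup.
In fact S = ⟨5⟩.

Yes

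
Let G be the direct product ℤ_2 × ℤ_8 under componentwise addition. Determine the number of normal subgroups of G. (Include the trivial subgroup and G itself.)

11

G is abelian, so every subgroup is normal.
G has 11 subgroups in total, hence 11 normal subgroups.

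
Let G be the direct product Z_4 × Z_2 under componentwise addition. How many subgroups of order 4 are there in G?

|G| = 8 and 4 | 8, so subgroups of order 4 are possible by Lagrange.
The subgroups of order 4 are: {(0,0), (0,1), (2,0), (2,1)}; {(0,0), (1,0), (2,0), (3,0)}; {(0,0), (1,1), (2,0), (3,1)}.
So G has 3 subgroups of order 4.

3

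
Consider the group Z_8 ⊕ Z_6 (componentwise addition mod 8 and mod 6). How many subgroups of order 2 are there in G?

3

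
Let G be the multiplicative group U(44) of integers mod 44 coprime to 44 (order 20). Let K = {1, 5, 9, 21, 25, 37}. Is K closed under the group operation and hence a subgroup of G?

No

|K| = 6 does not divide |G| = 20, so by Lagrange K is not a subgroup.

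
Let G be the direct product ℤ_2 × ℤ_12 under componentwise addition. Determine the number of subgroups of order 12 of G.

3

|G| = 24 and 12 | 24, so subgroups of order 12 are possible by Lagrange.
The subgroups of order 12 are: {(0,0), (0,1), (0,2), (0,3), (0,4), (0,5), (0,6), (0,7), (0,8), (0,9), (0,10), (0,11)}; {(0,0), (0,2), (0,4), (0,6), (0,8), (0,10), (1,0), (1,2), (1,4), (1,6), (1,8), (1,10)}; {(0,0), (0,2), (0,4), (0,6), (0,8), (0,10), (1,1), (1,3), (1,5), (1,7), (1,9), (1,11)}.
So G has 3 subgroups of order 12.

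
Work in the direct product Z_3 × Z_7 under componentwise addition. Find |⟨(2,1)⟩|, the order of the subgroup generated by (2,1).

The order of (2,1) in Z_3 × Z_7 is lcm(ord(2) in Z_3, ord(1) in Z_7).
ord(2) = 3 and ord(1) = 7, so |⟨(2,1)⟩| = lcm(3, 7) = 21.

21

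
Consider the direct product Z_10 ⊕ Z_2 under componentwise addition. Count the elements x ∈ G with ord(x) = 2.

An element (a,b) has order lcm(ord(a), ord(b)); count pairs with lcm equal to 2.
Enumerating gives 3 such elements.

3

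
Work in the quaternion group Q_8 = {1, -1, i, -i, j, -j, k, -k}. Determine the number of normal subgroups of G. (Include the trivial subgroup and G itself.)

6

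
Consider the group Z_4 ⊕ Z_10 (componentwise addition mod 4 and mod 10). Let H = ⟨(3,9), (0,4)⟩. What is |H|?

20

|⟨(3,9)⟩| = 20 and |⟨(0,4)⟩| = 5, so |H| is a multiple of lcm(20, 5) = 20 and divides |G| = 40.
Closing under the operation: H = {(0,0), (0,2), (0,4), (0,6), (0,8), (1,1), (1,3), (1,5), (1,7), (1,9), (2,0), (2,2), (2,4), (2,6), (2,8), (3,1), (3,3), (3,5), (3,7), (3,9)}, so |H| = 20.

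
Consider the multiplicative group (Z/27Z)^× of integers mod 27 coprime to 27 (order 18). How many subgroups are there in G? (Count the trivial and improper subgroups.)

6

|G| = 18, so by Lagrange every subgroup order divides 18. Divisors: 1, 2, 3, 6, 9, 18.
Subgroups by order — order 1: 1; order 2: 1; order 3: 1; order 6: 1; order 9: 1; order 18: 1.
Total: 1 + 1 + 1 + 1 + 1 + 1 = 6.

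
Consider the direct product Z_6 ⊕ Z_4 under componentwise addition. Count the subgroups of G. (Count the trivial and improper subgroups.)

16

|G| = 24, so by Lagrange every subgroup order divides 24. Divisors: 1, 2, 3, 4, 6, 8, 12, 24.
Subgroups by order — order 1: 1; order 2: 3; order 3: 1; order 4: 3; order 6: 3; order 8: 1; order 12: 3; order 24: 1.
Total: 1 + 3 + 1 + 3 + 3 + 1 + 3 + 1 = 16.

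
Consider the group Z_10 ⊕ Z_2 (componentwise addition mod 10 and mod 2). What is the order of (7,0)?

10

The order of (7,0) in Z_10 × Z_2 is lcm(ord(7) in Z_10, ord(0) in Z_2).
ord(7) = 10 and ord(0) = 1, so |⟨(7,0)⟩| = lcm(10, 1) = 10.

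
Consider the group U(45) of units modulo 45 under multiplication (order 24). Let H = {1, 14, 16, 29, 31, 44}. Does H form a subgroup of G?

|H| = 6 divides |G| = 24, consistent with Lagrange.
H contains the identity, every element's inverse is in H, and H is closed under ·: it is a subgroup.
In fact H = ⟨29⟩.

Yes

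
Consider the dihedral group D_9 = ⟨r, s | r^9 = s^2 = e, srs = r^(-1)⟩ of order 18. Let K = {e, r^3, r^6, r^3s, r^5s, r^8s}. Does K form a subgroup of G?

No

Closure fails: r^6 · r^3s = s ∉ K. So K is not a subgroup.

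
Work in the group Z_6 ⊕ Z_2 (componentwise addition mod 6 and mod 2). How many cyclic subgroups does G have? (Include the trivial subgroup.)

8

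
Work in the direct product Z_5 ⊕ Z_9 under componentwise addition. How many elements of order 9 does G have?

An element (a,b) has order lcm(ord(a), ord(b)); count pairs with lcm equal to 9.
Enumerating gives 6 such elements.

6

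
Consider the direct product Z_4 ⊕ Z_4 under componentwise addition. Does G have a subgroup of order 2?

2 | 16. A subgroup of order 2 is {(0,0), (0,2)}.

Yes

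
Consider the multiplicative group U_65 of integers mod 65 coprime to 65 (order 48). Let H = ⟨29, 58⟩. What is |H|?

24

|⟨29⟩| = 6 and |⟨58⟩| = 12, so |H| is a multiple of lcm(6, 12) = 12 and divides |G| = 48.
Closing under the operation: H = {1, 2, 4, 7, 8, 9, 14, 16, 18, 28, 29, 32, 33, 36, 37, 47, 49, 51, 56, 57, 58, 61, 63, 64}, so |H| = 24.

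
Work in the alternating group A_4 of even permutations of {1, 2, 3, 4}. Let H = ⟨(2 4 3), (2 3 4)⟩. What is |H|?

|⟨(2 4 3)⟩| = 3 and |⟨(2 3 4)⟩| = 3, so |H| is a multiple of lcm(3, 3) = 3 and divides |G| = 12.
Closing under the operation: H = {e, (2 3 4), (2 4 3)}, so |H| = 3.

3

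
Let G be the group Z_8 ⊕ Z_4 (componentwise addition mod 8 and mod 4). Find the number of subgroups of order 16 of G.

|G| = 32 and 16 | 32, so subgroups of order 16 are possible by Lagrange.
The subgroups of order 16 are: {(0,0), (0,1), (0,2), (0,3), (2,0), (2,1), (2,2), (2,3), (4,0), (4,1), (4,2), (4,3), (6,0), (6,1), (6,2), (6,3)}; {(0,0), (0,2), (1,0), (1,2), (2,0), (2,2), (3,0), (3,2), (4,0), (4,2), (5,0), (5,2), (6,0), (6,2), (7,0), (7,2)}; {(0,0), (0,2), (1,1), (1,3), (2,0), (2,2), (3,1), (3,3), (4,0), (4,2), (5,1), (5,3), (6,0), (6,2), (7,1), (7,3)}.
So G has 3 subgroups of order 16.

3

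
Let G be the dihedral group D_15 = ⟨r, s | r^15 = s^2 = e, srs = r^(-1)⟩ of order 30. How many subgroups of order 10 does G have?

|G| = 30 and 10 | 30, so subgroups of order 10 are possible by Lagrange.
The subgroups of order 10 are: {e, r^3, r^6, r^9, r^12, rs, r^4s, r^7s, r^10s, r^13s}; {e, r^3, r^6, r^9, r^12, r^2s, r^5s, r^8s, r^11s, r^14s}; {e, r^3, r^6, r^9, r^12, s, r^3s, r^6s, r^9s, r^12s}.
So G has 3 subgroups of order 10.

3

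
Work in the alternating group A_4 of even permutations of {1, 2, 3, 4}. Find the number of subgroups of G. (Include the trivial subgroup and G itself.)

10

|G| = 12, so by Lagrange every subgroup order divides 12. Divisors: 1, 2, 3, 4, 6, 12.
Subgroups by order — order 1: 1; order 2: 3; order 3: 4; order 4: 1; order 6: 0; order 12: 1.
Total: 1 + 3 + 4 + 1 + 0 + 1 = 10.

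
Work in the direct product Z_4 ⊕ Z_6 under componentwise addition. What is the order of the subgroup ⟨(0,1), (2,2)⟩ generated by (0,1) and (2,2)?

12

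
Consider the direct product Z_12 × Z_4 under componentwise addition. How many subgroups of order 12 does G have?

7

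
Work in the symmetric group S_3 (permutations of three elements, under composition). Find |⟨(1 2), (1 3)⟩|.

6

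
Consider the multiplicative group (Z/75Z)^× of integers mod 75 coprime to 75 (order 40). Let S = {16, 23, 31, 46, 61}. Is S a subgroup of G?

The identity 1 ∉ S, so S is not a subgroup.

No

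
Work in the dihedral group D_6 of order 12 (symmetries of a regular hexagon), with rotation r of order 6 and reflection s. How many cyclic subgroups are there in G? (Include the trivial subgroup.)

10

Each element a generates a cyclic subgroup ⟨a⟩; distinct elements may generate the same one (a cyclic group of order d has φ(d) generators).
Cyclic subgroups by order — order 1: 1; order 2: 7; order 3: 1; order 6: 1.
Total: 10.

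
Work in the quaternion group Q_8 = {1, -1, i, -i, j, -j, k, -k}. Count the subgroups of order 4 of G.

|G| = 8 and 4 | 8, so subgroups of order 4 are possible by Lagrange.
The subgroups of order 4 are: {1, -1, i, -i}; {1, -1, j, -j}; {1, -1, k, -k}.
So G has 3 subgroups of order 4.

3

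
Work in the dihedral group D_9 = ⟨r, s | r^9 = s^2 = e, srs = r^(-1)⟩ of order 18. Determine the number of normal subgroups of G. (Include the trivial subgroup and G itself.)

G has 16 subgroups. Checking conjugation-invariance by order — order 1: 1/1 normal; order 2: 0/9 normal; order 3: 1/1 normal; order 6: 0/3 normal; order 9: 1/1 normal; order 18: 1/1 normal.
Total normal subgroups: 4.

4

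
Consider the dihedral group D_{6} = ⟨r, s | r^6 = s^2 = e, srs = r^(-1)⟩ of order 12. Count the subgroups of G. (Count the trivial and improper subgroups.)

16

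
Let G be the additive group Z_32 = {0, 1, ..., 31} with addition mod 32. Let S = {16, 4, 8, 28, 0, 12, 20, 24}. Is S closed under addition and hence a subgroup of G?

|S| = 8 divides |G| = 32, consistent with Lagrange.
S contains the identity, every element's inverse is in S, and S is closed under +: it is a subgroup.
In fact S = ⟨4⟩.

Yes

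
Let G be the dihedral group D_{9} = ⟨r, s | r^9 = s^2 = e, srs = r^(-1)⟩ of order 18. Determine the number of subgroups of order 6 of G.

3

|G| = 18 and 6 | 18, so subgroups of order 6 are possible by Lagrange.
The subgroups of order 6 are: {e, r^3, r^6, r^2s, r^5s, r^8s}; {e, r^3, r^6, s, r^3s, r^6s}; {e, r^3, r^6, rs, r^4s, r^7s}.
So G has 3 subgroups of order 6.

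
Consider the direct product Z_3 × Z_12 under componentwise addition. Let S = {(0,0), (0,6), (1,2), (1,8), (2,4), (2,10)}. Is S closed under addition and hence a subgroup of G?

Yes

|S| = 6 divides |G| = 36, consistent with Lagrange.
S contains the identity, every element's inverse is in S, and S is closed under +: it is a subgroup.
In fact S = ⟨(1,2)⟩.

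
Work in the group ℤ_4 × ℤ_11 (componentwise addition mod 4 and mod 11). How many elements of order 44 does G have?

An element (a,b) has order lcm(ord(a), ord(b)); count pairs with lcm equal to 44.
Enumerating gives 20 such elements.

20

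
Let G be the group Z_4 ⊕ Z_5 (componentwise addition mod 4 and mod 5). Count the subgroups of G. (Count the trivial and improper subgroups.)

6

|G| = 20, so by Lagrange every subgroup order divides 20. Divisors: 1, 2, 4, 5, 10, 20.
Subgroups by order — order 1: 1; order 2: 1; order 4: 1; order 5: 1; order 10: 1; order 20: 1.
Total: 1 + 1 + 1 + 1 + 1 + 1 = 6.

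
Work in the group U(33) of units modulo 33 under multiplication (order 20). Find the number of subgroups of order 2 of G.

3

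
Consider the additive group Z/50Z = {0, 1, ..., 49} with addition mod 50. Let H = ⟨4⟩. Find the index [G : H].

|⟨4⟩| = 25 and |G| = 50.
By Lagrange, [G : H] = |G|/|H| = 50/25 = 2.

2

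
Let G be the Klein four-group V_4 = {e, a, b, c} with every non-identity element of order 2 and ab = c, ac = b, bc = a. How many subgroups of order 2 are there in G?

|G| = 4 and 2 | 4, so subgroups of order 2 are possible by Lagrange.
The subgroups of order 2 are: {e, a}; {e, b}; {e, c}.
So G has 3 subgroups of order 2.

3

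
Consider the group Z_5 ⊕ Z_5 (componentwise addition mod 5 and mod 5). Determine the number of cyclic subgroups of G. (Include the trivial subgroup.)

7

Group the elements of G by the cyclic subgroup they generate; each cyclic subgroup of order d accounts for φ(d) elements.
Cyclic subgroups by order — order 1: 1; order 5: 6.
Total: 7.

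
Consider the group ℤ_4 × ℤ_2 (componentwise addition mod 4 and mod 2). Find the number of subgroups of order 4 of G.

3

|G| = 8 and 4 | 8, so subgroups of order 4 are possible by Lagrange.
The subgroups of order 4 are: {(0,0), (0,1), (2,0), (2,1)}; {(0,0), (1,0), (2,0), (3,0)}; {(0,0), (1,1), (2,0), (3,1)}.
So G has 3 subgroups of order 4.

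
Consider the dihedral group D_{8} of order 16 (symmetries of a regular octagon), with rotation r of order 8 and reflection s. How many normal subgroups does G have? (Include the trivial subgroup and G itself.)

7

G has 19 subgroups. Checking conjugation-invariance by order — order 1: 1/1 normal; order 2: 1/9 normal; order 4: 1/5 normal; order 8: 3/3 normal; order 16: 1/1 normal.
Total normal subgroups: 7.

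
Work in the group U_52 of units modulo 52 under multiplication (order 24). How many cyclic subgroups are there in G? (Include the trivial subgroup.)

12

Each element a generates a cyclic subgroup ⟨a⟩; distinct elements may generate the same one (a cyclic group of order d has φ(d) generators).
Cyclic subgroups by order — order 1: 1; order 2: 3; order 3: 1; order 4: 2; order 6: 3; order 12: 2.
Total: 12.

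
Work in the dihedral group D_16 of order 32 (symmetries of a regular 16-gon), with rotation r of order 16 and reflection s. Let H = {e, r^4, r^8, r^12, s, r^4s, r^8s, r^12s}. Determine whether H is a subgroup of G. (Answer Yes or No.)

|H| = 8 divides |G| = 32, consistent with Lagrange.
H contains the identity, every element's inverse is in H, and H is closed under ·: it is a subgroup.

Yes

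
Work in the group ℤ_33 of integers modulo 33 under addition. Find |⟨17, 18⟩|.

|⟨17⟩| = 33 and |⟨18⟩| = 11, so |H| is a multiple of lcm(33, 11) = 33 and divides |G| = 33.
Closing {17, 18} under the group operation gives all of G, so |H| = 33.

33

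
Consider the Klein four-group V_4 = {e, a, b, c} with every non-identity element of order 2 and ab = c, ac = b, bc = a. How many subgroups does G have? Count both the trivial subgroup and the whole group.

|G| = 4, so by Lagrange every subgroup order divides 4. Divisors: 1, 2, 4.
Subgroups by order — order 1: 1; order 2: 3; order 4: 1.
Total: 1 + 3 + 1 = 5.

5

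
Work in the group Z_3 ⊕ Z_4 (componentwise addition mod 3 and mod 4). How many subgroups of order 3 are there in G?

|G| = 12 and 3 | 12, so subgroups of order 3 are possible by Lagrange.
The subgroups of order 3 are: {(0,0), (1,0), (2,0)}.
So G has 1 subgroup of order 3.

1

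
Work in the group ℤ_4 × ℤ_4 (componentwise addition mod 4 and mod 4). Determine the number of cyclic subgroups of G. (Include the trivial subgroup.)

10

Group the elements of G by the cyclic subgroup they generate; each cyclic subgroup of order d accounts for φ(d) elements.
Cyclic subgroups by order — order 1: 1; order 2: 3; order 4: 6.
Total: 10.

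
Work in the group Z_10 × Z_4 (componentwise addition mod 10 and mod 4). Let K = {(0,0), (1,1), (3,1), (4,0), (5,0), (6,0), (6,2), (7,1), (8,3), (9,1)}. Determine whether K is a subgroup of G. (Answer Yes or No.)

(6,2) ∈ K but its inverse (4,2) ∉ K, so K is not a subgroup.

No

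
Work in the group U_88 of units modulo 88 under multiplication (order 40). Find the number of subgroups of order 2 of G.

7

|G| = 40 and 2 | 40, so subgroups of order 2 are possible by Lagrange.
The subgroups of order 2 are: {1, 21}; {1, 23}; {1, 43}; {1, 45}; … (7 in all).
So G has 7 subgroups of order 2.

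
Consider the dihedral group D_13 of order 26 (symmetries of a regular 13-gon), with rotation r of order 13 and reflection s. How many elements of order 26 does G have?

No element of G has order 26 (even though 26 | 26).

0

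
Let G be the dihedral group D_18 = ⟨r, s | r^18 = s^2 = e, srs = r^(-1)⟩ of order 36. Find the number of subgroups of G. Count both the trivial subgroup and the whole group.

|G| = 36, so by Lagrange every subgroup order divides 36. Divisors: 1, 2, 3, 4, 6, 9, 12, 18, 36.
Subgroups by order — order 1: 1; order 2: 19; order 3: 1; order 4: 9; order 6: 7; order 9: 1; order 12: 3; order 18: 3; order 36: 1.
Total: 1 + 19 + 1 + 9 + 7 + 1 + 3 + 3 + 1 = 45.

45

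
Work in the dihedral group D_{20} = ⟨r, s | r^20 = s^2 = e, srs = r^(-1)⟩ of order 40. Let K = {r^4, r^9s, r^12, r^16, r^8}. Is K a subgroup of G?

The identity e ∉ K, so K is not a subgroup.

No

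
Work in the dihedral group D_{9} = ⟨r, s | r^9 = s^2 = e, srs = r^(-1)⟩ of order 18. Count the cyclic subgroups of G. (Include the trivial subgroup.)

12

Group the elements of G by the cyclic subgroup they generate; each cyclic subgroup of order d accounts for φ(d) elements.
Cyclic subgroups by order — order 1: 1; order 2: 9; order 3: 1; order 9: 1.
Total: 12.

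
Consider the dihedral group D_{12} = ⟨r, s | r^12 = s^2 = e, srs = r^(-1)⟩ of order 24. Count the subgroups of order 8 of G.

3

|G| = 24 and 8 | 24, so subgroups of order 8 are possible by Lagrange.
The subgroups of order 8 are: {e, r^3, r^6, r^9, rs, r^4s, r^7s, r^10s}; {e, r^3, r^6, r^9, r^2s, r^5s, r^8s, r^11s}; {e, r^3, r^6, r^9, s, r^3s, r^6s, r^9s}.
So G has 3 subgroups of order 8.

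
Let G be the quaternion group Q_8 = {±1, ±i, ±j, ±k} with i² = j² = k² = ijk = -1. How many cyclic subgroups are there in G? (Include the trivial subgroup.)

A cyclic subgroup of order d is generated by each of its φ(d) elements of order d, so the cyclic subgroups of order d number (#elements of order d)/φ(d).
Cyclic subgroups by order — order 1: 1; order 2: 1; order 4: 3.
Total: 5.

5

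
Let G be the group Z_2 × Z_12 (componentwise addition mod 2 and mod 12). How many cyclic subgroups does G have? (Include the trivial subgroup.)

A cyclic subgroup of order d is generated by each of its φ(d) elements of order d, so the cyclic subgroups of order d number (#elements of order d)/φ(d).
Cyclic subgroups by order — order 1: 1; order 2: 3; order 3: 1; order 4: 2; order 6: 3; order 12: 2.
Total: 12.

12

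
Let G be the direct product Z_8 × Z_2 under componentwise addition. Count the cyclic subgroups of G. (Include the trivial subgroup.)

Each element a generates a cyclic subgroup ⟨a⟩; distinct elements may generate the same one (a cyclic group of order d has φ(d) generators).
Cyclic subgroups by order — order 1: 1; order 2: 3; order 4: 2; order 8: 2.
Total: 8.

8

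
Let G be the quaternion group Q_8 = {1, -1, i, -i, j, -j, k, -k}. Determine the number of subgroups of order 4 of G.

|G| = 8 and 4 | 8, so subgroups of order 4 are possible by Lagrange.
The subgroups of order 4 are: {1, -1, i, -i}; {1, -1, j, -j}; {1, -1, k, -k}.
So G has 3 subgroups of order 4.

3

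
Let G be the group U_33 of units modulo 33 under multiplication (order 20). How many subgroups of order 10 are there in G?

|G| = 20 and 10 | 20, so subgroups of order 10 are possible by Lagrange.
The subgroups of order 10 are: {1, 4, 7, 10, 13, 16, 19, 25, 28, 31}; {1, 4, 5, 14, 16, 20, 23, 25, 26, 31}; {1, 2, 4, 8, 16, 17, 25, 29, 31, 32}.
So G has 3 subgroups of order 10.

3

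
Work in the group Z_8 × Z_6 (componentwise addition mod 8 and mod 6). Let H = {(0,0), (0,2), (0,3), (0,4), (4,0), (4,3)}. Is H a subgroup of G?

No

Closure fails: (4,3) + (0,2) = (4,5) ∉ H. So H is not a subgroup.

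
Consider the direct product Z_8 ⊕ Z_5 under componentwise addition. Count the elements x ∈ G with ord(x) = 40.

16

An element (a,b) has order lcm(ord(a), ord(b)); count pairs with lcm equal to 40.
Enumerating gives 16 such elements.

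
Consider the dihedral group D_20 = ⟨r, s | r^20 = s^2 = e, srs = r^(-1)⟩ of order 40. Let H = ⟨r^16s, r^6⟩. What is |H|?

20

|⟨r^16s⟩| = 2 and |⟨r^6⟩| = 10, so |H| is a multiple of lcm(2, 10) = 10 and divides |G| = 40.
Closing under the operation: H = {e, r^2, r^4, r^6, r^8, r^10, r^12, r^14, r^16, r^18, s, r^2s, r^4s, r^6s, r^8s, r^10s, r^12s, r^14s, r^16s, r^18s}, so |H| = 20.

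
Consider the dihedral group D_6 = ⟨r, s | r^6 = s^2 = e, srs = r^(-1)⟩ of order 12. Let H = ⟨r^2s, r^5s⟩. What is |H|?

|⟨r^2s⟩| = 2 and |⟨r^5s⟩| = 2, so |H| is a multiple of lcm(2, 2) = 2 and divides |G| = 12.
Closing under the operation: H = {e, r^3, r^2s, r^5s}, so |H| = 4.

4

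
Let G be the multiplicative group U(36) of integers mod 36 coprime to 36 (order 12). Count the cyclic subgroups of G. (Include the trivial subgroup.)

8

Group the elements of G by the cyclic subgroup they generate; each cyclic subgroup of order d accounts for φ(d) elements.
Cyclic subgroups by order — order 1: 1; order 2: 3; order 3: 1; order 6: 3.
Total: 8.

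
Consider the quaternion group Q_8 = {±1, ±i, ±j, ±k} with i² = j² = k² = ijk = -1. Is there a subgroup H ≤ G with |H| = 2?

Yes

2 | 8. A subgroup of order 2 is {1, -1}.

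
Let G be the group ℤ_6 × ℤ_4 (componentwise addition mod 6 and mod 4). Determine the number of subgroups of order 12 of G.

|G| = 24 and 12 | 24, so subgroups of order 12 are possible by Lagrange.
The subgroups of order 12 are: {(0,0), (0,1), (0,2), (0,3), (2,0), (2,1), (2,2), (2,3), (4,0), (4,1), (4,2), (4,3)}; {(0,0), (0,2), (1,0), (1,2), (2,0), (2,2), (3,0), (3,2), (4,0), (4,2), (5,0), (5,2)}; {(0,0), (0,2), (1,1), (1,3), (2,0), (2,2), (3,1), (3,3), (4,0), (4,2), (5,1), (5,3)}.
So G has 3 subgroups of order 12.

3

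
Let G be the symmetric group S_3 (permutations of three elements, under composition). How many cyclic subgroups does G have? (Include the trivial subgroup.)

5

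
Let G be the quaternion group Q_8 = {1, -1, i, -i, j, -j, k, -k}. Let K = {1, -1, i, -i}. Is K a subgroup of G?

Yes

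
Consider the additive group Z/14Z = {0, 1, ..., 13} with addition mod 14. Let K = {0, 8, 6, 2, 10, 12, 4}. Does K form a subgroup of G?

Yes

|K| = 7 divides |G| = 14, consistent with Lagrange.
K contains the identity, every element's inverse is in K, and K is closed under +: it is a subgroup.
In fact K = ⟨2⟩.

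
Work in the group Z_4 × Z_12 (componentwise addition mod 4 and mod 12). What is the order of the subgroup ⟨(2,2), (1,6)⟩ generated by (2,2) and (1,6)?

24

|⟨(2,2)⟩| = 6 and |⟨(1,6)⟩| = 4, so |H| is a multiple of lcm(6, 4) = 12 and divides |G| = 48.
Closing under the operation: H = {(0,0), (0,2), (0,4), (0,6), (0,8), (0,10), (1,0), (1,2), (1,4), (1,6), (1,8), (1,10), (2,0), (2,2), (2,4), (2,6), (2,8), (2,10), (3,0), (3,2), (3,4), (3,6), (3,8), (3,10)}, so |H| = 24.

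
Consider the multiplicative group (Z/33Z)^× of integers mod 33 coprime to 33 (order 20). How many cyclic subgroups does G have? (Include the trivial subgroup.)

8

Group the elements of G by the cyclic subgroup they generate; each cyclic subgroup of order d accounts for φ(d) elements.
Cyclic subgroups by order — order 1: 1; order 2: 3; order 5: 1; order 10: 3.
Total: 8.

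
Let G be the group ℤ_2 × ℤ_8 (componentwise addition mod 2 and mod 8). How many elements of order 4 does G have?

An element (a,b) has order lcm(ord(a), ord(b)); count pairs with lcm equal to 4.
Enumerating gives 4 such elements.

4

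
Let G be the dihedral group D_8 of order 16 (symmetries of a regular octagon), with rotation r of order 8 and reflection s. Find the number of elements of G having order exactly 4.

2

The elements of order 4 are: r^2, r^6.
That's 2.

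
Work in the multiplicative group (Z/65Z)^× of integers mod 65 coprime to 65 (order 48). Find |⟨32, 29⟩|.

|⟨32⟩| = 12 and |⟨29⟩| = 6, so |H| is a multiple of lcm(12, 6) = 12 and divides |G| = 48.
Closing under the operation: H = {1, 2, 4, 7, 8, 9, 14, 16, 18, 28, 29, 32, 33, 36, 37, 47, 49, 51, 56, 57, 58, 61, 63, 64}, so |H| = 24.

24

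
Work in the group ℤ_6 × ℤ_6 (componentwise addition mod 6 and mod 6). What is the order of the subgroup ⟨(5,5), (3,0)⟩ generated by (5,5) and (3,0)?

|⟨(5,5)⟩| = 6 and |⟨(3,0)⟩| = 2, so |H| is a multiple of lcm(6, 2) = 6 and divides |G| = 36.
Closing under the operation: H = {(0,0), (0,3), (1,1), (1,4), (2,2), (2,5), (3,0), (3,3), (4,1), (4,4), (5,2), (5,5)}, so |H| = 12.

12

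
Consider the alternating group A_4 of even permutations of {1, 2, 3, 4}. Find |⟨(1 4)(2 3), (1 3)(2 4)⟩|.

|⟨(1 4)(2 3)⟩| = 2 and |⟨(1 3)(2 4)⟩| = 2, so |H| is a multiple of lcm(2, 2) = 2 and divides |G| = 12.
Closing under the operation: H = {e, (1 2)(3 4), (1 3)(2 4), (1 4)(2 3)}, so |H| = 4.

4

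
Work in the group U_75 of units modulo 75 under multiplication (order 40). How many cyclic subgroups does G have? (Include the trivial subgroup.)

12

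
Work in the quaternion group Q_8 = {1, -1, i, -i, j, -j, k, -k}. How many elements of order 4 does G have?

6

The elements of order 4 are: i, -i, j, -j, k, -k.
That's 6.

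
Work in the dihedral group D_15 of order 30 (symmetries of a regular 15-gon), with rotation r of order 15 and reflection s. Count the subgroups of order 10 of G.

|G| = 30 and 10 | 30, so subgroups of order 10 are possible by Lagrange.
The subgroups of order 10 are: {e, r^3, r^6, r^9, r^12, rs, r^4s, r^7s, r^10s, r^13s}; {e, r^3, r^6, r^9, r^12, r^2s, r^5s, r^8s, r^11s, r^14s}; {e, r^3, r^6, r^9, r^12, s, r^3s, r^6s, r^9s, r^12s}.
So G has 3 subgroups of order 10.

3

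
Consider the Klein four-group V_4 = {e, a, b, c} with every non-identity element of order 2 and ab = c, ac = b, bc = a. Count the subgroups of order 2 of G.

3

|G| = 4 and 2 | 4, so subgroups of order 2 are possible by Lagrange.
The subgroups of order 2 are: {e, a}; {e, b}; {e, c}.
So G has 3 subgroups of order 2.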